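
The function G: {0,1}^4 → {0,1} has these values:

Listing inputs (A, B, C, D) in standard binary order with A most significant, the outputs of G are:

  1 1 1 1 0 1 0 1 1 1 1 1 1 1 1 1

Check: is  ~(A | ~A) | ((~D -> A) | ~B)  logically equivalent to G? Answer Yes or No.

Check the formula against G row by row:
  A=0, B=0, C=0, D=0: formula gives 1, G = 1 ✓
  A=0, B=0, C=0, D=1: formula gives 1, G = 1 ✓
  A=0, B=0, C=1, D=0: formula gives 1, G = 1 ✓
  A=0, B=0, C=1, D=1: formula gives 1, G = 1 ✓
  …and likewise for the remaining 12 rows.
Every row agrees, so the formula is equivalent.

Yes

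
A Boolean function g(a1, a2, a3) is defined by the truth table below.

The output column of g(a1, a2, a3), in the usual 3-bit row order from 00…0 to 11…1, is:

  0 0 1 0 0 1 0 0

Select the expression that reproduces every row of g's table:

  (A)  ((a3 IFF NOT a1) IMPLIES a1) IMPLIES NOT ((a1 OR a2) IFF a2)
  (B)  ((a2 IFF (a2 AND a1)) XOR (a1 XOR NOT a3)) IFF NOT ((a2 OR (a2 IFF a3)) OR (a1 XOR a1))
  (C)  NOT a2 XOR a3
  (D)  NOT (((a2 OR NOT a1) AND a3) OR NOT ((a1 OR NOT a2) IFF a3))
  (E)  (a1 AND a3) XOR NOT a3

(A) fails at (0,0,1): the formula yields 1, g is 0.
(B) fails at (0,0,0): the formula yields 1, g is 0.
(C) fails at (0,0,0): the formula yields 1, g is 0.
(E) fails at (0,0,0): the formula yields 1, g is 0.
(D) is the remaining candidate, and it agrees with g on all 8 inputs.

D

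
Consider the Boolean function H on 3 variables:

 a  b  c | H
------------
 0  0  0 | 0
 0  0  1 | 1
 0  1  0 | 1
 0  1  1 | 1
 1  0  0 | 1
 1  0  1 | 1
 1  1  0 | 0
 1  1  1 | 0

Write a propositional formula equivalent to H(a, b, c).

H(a, b, c) = not ((((not a and not b) and not c) or ((a and b) and not c)) or ((a and b) and c))

H is 0 on only 3 rows — (0,0,0), (1,1,0), (1,1,1). Writing each as a minterm (¬a·¬b·¬c, a·b·¬c, a·b·c) and OR-ing them characterizes exactly where H=0, so H is the negation of that disjunction.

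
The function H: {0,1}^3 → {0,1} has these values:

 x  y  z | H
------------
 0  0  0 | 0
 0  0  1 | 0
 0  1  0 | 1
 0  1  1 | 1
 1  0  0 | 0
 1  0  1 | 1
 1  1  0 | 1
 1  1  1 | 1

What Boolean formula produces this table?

The 0-rows are (0,0,0), (0,0,1), (1,0,0). Take each as a conjunction (¬x·¬y·¬z, ¬x·¬y·z, x·¬y·¬z), form their disjunction, and complement — that gives a formula that is 1 everywhere H is.

H(x, y, z) = ((((x' · y') · z') + ((x' · y') · z)) + ((x · y') · z'))'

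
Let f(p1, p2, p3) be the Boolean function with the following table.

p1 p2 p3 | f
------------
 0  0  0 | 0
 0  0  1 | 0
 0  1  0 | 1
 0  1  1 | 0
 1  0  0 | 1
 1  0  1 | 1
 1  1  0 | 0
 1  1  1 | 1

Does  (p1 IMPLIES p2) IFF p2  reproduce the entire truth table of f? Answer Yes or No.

No

Test each input against both f and the formula:
  p1=0, p2=0, p3=0: formula gives 0, f = 0 ✓
  p1=0, p2=0, p3=1: formula gives 0, f = 0 ✓
  p1=0, p2=1, p3=0: formula gives 1, f = 1 ✓
  p1=0, p2=1, p3=1: formula gives 1, but f = 0 ✗
Since they disagree at (0,1,1), the expression is not a correct formula for f.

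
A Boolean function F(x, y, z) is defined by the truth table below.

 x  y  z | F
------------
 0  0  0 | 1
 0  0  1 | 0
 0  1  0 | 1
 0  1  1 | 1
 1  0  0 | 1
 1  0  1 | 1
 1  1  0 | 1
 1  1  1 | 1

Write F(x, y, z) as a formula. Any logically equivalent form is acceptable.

F(x, y, z) = ~((~x & ~y) & z)

Only row (0,0,1) gives 0. So F is 1 everywhere except there — the complement of the minterm ¬x·¬y·z.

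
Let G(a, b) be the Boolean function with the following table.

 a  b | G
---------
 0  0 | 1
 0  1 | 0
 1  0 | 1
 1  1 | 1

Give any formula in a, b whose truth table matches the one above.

This is b → a (false only at 0,1).

G(a, b) = b → a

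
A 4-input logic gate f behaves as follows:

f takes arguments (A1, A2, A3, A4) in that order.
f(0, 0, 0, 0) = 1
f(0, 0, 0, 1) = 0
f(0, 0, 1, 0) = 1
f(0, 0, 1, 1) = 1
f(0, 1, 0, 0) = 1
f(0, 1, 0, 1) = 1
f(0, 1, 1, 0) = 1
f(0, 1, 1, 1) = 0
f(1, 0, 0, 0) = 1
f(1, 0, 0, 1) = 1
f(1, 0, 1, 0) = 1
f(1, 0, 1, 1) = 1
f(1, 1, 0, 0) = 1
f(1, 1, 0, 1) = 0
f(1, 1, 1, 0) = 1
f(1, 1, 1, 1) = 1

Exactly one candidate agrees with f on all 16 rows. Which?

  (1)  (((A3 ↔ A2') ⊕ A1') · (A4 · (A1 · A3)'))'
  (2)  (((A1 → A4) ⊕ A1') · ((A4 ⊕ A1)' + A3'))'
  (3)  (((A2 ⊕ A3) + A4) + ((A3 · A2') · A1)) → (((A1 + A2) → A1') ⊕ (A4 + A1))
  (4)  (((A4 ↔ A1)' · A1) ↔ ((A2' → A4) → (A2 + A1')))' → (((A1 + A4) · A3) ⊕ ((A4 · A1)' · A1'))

(2) fails at (0,0,0,1): the formula yields 1, f is 0.
(3) fails at (0,0,1,1): the formula yields 0, f is 1.
(4) fails at (0,0,0,1): the formula yields 1, f is 0.
(1) is the remaining candidate, and it agrees with f on all 16 inputs.

1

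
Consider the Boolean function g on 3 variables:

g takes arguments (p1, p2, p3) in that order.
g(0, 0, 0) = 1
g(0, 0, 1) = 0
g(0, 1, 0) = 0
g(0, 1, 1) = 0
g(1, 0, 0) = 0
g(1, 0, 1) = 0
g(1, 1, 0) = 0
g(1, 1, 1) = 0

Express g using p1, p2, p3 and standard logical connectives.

g(p1, p2, p3) = ¬((p1 ∨ p2) ∨ p3)

The output is 1 only when every input is 0 — NOR of all inputs.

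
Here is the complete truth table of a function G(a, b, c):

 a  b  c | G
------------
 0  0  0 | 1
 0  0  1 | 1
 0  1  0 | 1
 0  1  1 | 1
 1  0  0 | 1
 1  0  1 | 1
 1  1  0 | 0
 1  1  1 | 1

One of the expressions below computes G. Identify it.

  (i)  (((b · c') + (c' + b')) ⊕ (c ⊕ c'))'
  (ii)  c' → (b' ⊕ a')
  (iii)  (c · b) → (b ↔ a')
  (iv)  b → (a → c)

(i) disagrees with G on (0,1,1) (formula → 0, table → 1); rule it out.
(ii) disagrees with G on (0,0,0) (formula → 0, table → 1); rule it out.
(iii) disagrees with G on (1,1,0) (formula → 1, table → 0); rule it out.
That leaves (iv). Evaluating it on every row reproduces the table of G exactly.

iv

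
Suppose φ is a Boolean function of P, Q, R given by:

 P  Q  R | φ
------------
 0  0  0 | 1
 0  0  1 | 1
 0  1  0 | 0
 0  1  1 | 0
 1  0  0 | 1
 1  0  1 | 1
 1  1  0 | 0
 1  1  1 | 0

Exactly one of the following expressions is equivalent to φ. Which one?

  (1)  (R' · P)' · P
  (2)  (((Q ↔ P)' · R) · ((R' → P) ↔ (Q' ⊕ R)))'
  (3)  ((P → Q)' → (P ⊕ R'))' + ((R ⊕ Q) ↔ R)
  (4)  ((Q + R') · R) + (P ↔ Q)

3

(1) fails at (0,0,0): the formula yields 0, φ is 1.
(2) fails at (0,1,0): the formula yields 1, φ is 0.
(4) fails at (0,1,1): the formula yields 1, φ is 0.
(3) is the remaining candidate, and it agrees with φ on all 8 inputs.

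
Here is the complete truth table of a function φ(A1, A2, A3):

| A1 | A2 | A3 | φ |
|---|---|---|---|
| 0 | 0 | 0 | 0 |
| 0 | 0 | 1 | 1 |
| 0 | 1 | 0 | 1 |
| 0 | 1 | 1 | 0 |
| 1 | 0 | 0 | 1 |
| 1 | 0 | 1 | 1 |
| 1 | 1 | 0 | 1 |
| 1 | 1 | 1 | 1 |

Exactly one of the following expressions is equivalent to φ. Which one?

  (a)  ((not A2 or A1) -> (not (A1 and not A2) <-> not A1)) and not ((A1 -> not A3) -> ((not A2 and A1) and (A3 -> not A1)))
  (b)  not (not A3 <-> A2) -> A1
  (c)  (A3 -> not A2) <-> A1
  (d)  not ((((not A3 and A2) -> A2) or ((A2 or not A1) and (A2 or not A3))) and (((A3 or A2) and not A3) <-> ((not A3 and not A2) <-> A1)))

b

(a) disagrees with φ on (0,0,0) (formula → 1, table → 0); rule it out.
(c) disagrees with φ on (0,0,1) (formula → 0, table → 1); rule it out.
(d) disagrees with φ on (0,1,0) (formula → 0, table → 1); rule it out.
Only (b) survives; checking it on all 8 rows confirms it matches φ.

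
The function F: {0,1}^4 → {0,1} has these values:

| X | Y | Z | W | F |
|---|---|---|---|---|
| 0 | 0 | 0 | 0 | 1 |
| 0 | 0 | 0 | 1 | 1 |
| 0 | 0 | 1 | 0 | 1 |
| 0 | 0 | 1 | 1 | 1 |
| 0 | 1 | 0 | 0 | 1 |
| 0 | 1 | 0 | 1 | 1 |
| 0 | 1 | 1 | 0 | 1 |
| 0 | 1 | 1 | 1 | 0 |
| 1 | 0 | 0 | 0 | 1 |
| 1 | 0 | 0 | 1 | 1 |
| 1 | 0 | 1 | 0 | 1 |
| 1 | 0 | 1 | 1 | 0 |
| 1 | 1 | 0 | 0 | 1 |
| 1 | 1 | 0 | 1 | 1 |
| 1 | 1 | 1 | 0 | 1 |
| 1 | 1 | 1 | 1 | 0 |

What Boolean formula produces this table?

There are just 3 zero rows: (0,1,1,1), (1,0,1,1), (1,1,1,1). Their minterms are ¬X·Y·Z·W, X·¬Y·Z·W, X·Y·Z·W; the OR of those covers precisely the 0-outputs, and negating it yields F.

F(X, Y, Z, W) = NOT (((((NOT X AND Y) AND Z) AND W) OR (((X AND NOT Y) AND Z) AND W)) OR (((X AND Y) AND Z) AND W))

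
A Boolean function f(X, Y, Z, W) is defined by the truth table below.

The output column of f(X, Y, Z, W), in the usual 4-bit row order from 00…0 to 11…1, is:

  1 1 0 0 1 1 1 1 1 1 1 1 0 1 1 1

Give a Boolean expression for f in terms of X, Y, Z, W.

f(X, Y, Z, W) = not (((((not X and not Y) and Z) and not W) or (((not X and not Y) and Z) and W)) or (((X and Y) and not Z) and not W))

f is 0 on only 3 rows — (0,0,1,0), (0,0,1,1), (1,1,0,0). Writing each as a minterm (¬X·¬Y·Z·¬W, ¬X·¬Y·Z·W, X·Y·¬Z·¬W) and OR-ing them characterizes exactly where f=0, so f is the negation of that disjunction.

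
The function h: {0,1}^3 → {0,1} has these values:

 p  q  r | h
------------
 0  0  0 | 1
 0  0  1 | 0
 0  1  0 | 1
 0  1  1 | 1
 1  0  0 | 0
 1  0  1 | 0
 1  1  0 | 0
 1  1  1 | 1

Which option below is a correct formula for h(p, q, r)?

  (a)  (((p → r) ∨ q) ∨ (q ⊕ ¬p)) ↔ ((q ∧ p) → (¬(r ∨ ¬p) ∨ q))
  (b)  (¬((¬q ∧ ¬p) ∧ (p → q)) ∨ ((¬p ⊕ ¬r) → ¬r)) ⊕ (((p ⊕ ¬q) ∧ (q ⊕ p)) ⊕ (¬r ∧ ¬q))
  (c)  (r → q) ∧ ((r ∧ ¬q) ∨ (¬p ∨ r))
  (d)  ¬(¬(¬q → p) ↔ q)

c

(a) disagrees with h on (0,0,1) (formula → 1, table → 0); rule it out.
(b) disagrees with h on (0,0,0) (formula → 0, table → 1); rule it out.
(d) disagrees with h on (0,0,1) (formula → 1, table → 0); rule it out.
That leaves (c). Evaluating it on every row reproduces the table of h exactly.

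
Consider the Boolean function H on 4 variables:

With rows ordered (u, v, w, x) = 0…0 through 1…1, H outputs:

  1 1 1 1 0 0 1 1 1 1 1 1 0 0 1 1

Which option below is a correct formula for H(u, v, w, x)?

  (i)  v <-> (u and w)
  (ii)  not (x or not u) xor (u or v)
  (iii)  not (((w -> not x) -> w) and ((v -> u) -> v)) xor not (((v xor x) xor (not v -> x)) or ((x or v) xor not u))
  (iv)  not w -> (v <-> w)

(i) disagrees with H on (0,1,1,0) (formula → 0, table → 1); rule it out.
(ii) disagrees with H on (0,0,0,0) (formula → 0, table → 1); rule it out.
(iii) disagrees with H on (0,0,0,1) (formula → 0, table → 1); rule it out.
(iv) is the remaining candidate, and it agrees with H on all 16 inputs.

iv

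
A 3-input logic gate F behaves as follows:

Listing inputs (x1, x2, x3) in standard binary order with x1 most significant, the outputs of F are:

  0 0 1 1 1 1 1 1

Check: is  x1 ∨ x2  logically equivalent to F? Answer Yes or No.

Evaluate x1 ∨ x2 on each row and compare to F:
  x1=0, x2=0, x3=0: formula gives 0, F = 0 ✓
  x1=0, x2=0, x3=1: formula gives 0, F = 0 ✓
  x1=0, x2=1, x3=0: formula gives 1, F = 1 ✓
  x1=0, x2=1, x3=1: formula gives 1, F = 1 ✓
  x1=1, x2=0, x3=0: formula gives 1, F = 1 ✓
  … (the remaining 3 rows also agree.)
All 8 rows match — the expression computes F exactly.

Yes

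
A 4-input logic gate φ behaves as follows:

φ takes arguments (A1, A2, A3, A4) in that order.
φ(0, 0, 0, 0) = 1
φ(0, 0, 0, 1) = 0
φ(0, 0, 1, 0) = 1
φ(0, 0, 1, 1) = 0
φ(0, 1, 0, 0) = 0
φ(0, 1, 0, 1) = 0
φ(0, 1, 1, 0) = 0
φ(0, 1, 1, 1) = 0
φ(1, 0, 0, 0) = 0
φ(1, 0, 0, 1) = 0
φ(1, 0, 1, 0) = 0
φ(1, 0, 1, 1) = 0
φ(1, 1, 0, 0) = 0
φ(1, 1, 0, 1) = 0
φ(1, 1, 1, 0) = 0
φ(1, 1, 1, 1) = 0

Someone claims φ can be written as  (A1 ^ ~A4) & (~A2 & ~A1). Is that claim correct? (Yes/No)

Yes

Test each input against both φ and the formula:
  A1=0, A2=0, A3=0, A4=0: formula gives 1, φ = 1 ✓
  A1=0, A2=0, A3=0, A4=1: formula gives 0, φ = 0 ✓
  A1=0, A2=0, A3=1, A4=0: formula gives 1, φ = 1 ✓
  A1=0, A2=0, A3=1, A4=1: formula gives 0, φ = 0 ✓
  …and likewise for the remaining 12 rows.
Every row agrees, so the formula is equivalent.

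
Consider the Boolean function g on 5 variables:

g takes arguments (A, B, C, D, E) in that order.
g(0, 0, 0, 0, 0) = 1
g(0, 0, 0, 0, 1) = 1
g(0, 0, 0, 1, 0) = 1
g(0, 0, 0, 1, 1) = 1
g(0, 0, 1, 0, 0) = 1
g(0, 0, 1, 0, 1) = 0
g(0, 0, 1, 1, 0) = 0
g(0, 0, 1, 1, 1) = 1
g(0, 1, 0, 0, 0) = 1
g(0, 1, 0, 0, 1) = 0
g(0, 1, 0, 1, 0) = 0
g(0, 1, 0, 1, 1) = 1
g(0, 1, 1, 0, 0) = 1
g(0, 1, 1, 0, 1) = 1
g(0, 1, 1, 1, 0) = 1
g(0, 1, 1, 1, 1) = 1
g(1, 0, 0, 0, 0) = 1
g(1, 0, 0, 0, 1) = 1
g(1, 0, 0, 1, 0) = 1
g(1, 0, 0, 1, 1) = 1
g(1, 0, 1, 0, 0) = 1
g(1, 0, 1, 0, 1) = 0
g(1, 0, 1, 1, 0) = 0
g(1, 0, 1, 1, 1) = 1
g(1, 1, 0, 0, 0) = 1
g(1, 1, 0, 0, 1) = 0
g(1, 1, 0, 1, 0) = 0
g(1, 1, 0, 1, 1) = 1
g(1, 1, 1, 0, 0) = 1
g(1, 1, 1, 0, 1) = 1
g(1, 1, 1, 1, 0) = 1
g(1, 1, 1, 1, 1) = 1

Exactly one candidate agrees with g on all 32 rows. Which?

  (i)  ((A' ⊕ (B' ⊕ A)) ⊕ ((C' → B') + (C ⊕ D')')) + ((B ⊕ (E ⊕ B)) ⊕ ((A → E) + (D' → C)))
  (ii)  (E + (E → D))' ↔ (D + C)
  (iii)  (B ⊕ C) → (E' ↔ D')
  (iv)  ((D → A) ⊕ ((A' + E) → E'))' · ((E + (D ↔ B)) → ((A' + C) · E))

iii

(i): at (0,0,1,0,1) it gives 1, but g = 0 — eliminated.
(ii): at (0,0,0,1,0) it gives 0, but g = 1 — eliminated.
(iv): at (0,0,0,0,0) it gives 0, but g = 1 — eliminated.
Only (iii) survives; checking it on all 32 rows confirms it matches g.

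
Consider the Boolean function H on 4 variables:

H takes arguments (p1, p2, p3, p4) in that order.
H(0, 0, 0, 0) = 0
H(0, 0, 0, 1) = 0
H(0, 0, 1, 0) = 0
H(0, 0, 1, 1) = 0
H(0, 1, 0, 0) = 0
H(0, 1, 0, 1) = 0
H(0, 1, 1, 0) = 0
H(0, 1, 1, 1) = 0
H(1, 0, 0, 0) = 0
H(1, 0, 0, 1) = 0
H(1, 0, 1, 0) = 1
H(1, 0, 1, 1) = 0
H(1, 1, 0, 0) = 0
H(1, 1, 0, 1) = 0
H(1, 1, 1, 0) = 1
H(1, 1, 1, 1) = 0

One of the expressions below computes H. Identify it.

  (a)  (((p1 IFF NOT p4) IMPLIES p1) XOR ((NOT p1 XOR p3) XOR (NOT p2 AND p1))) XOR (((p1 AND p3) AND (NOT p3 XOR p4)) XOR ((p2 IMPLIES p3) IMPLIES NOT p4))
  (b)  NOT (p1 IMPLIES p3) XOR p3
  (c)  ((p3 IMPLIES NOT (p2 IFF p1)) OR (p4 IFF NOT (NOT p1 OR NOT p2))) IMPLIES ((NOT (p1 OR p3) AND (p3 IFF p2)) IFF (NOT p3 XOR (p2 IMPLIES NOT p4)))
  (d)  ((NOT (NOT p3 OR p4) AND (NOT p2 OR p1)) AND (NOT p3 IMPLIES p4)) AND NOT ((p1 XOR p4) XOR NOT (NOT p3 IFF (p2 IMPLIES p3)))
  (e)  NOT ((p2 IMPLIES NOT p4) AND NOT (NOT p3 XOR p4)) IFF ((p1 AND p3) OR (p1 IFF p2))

d

(a) disagrees with H on (0,0,0,0) (formula → 1, table → 0); rule it out.
(b) disagrees with H on (0,0,1,0) (formula → 1, table → 0); rule it out.
(c) disagrees with H on (0,0,1,1) (formula → 1, table → 0); rule it out.
(e) disagrees with H on (0,0,0,0) (formula → 1, table → 0); rule it out.
That leaves (d). Evaluating it on every row reproduces the table of H exactly.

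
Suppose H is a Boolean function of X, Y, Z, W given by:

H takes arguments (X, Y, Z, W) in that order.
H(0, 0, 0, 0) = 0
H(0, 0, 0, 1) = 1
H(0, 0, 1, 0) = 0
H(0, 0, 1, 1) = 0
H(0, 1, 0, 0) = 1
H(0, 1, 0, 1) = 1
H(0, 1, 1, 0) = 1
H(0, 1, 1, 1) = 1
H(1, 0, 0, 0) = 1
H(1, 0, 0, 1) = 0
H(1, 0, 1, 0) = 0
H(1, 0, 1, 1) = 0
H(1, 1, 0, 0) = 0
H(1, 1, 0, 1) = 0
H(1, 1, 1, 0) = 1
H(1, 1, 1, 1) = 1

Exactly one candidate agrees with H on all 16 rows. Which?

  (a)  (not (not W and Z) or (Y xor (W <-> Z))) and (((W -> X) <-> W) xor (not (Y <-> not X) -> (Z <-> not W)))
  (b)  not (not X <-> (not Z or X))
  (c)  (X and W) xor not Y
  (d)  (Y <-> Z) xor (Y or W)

a

(b): at (0,0,0,1) it gives 0, but H = 1 — eliminated.
(c): at (0,0,0,0) it gives 1, but H = 0 — eliminated.
(d): at (0,0,0,0) it gives 1, but H = 0 — eliminated.
That leaves (a). Evaluating it on every row reproduces the table of H exactly.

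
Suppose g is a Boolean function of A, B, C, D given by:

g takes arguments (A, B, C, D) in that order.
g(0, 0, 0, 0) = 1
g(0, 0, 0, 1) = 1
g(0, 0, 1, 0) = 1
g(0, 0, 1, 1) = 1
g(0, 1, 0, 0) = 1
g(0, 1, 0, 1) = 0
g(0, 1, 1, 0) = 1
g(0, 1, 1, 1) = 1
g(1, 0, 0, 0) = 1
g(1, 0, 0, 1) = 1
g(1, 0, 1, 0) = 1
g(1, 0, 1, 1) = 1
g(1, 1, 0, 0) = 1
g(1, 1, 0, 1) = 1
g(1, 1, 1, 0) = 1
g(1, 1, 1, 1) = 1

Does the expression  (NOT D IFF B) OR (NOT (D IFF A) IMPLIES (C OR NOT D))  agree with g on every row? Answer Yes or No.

Test each input against both g and the formula:
  A=0, B=0, C=0, D=0: formula gives 1, g = 1 ✓
  A=0, B=0, C=0, D=1: formula gives 1, g = 1 ✓
  A=0, B=0, C=1, D=0: formula gives 1, g = 1 ✓
  A=0, B=0, C=1, D=1: formula gives 1, g = 1 ✓
  … (the remaining 12 rows also agree.)
No disagreement on any input; they are logically equivalent.

Yes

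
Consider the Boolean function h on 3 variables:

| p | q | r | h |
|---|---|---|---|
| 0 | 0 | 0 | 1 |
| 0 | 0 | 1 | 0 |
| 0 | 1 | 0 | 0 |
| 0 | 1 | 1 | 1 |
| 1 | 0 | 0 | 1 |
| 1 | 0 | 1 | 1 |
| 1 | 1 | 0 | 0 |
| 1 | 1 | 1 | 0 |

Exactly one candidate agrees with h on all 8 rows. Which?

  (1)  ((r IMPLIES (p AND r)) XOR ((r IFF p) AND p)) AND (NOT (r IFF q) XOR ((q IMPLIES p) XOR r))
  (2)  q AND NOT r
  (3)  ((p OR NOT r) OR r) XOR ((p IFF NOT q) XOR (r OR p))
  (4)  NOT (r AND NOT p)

(1): at (0,1,0) it gives 1, but h = 0 — eliminated.
(2): at (0,0,0) it gives 0, but h = 1 — eliminated.
(4): at (0,1,0) it gives 1, but h = 0 — eliminated.
That leaves (3). Evaluating it on every row reproduces the table of h exactly.

3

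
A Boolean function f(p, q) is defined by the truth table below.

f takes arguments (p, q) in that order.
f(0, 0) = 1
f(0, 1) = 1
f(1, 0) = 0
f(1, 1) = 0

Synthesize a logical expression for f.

f=1 on 2 inputs: (0,0), (0,1). Reading each as a conjunction of literals (¬p·¬q, ¬p·q) and taking the OR gives the canonical DNF.

f(p, q) = (~p & ~q) | (~p & q)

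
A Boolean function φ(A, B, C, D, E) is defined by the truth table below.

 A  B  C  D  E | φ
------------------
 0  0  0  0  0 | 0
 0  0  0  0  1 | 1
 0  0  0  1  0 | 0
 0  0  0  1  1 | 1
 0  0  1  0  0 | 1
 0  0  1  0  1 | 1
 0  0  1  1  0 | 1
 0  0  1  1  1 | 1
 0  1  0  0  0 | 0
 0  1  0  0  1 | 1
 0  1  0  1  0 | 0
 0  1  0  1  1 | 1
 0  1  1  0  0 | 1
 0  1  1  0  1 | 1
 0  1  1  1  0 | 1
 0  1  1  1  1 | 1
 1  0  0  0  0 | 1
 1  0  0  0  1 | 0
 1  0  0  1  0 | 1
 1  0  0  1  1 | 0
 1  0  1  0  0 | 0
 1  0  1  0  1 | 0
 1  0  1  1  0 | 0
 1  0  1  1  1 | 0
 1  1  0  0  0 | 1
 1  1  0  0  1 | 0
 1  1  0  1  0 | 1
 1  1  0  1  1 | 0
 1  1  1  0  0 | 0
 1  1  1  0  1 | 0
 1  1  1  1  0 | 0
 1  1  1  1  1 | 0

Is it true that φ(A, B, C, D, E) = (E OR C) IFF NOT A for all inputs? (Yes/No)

Yes

Test each input against both φ and the formula:
  A=0, B=0, C=0, D=0, E=0: formula gives 0, φ = 0 ✓
  A=0, B=0, C=0, D=0, E=1: formula gives 1, φ = 1 ✓
  A=0, B=0, C=0, D=1, E=0: formula gives 0, φ = 0 ✓
  A=0, B=0, C=0, D=1, E=1: formula gives 1, φ = 1 ✓
  … (the remaining 28 rows also agree.)
No disagreement on any input; they are logically equivalent.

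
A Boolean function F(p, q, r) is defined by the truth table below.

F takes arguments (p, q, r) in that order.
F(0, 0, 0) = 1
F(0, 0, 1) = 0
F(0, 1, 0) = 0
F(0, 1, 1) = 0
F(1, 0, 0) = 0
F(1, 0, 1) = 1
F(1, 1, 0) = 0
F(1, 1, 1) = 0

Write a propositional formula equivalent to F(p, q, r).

F=1 on 2 inputs: (0,0,0), (1,0,1). Reading each as a conjunction of literals (¬p·¬q·¬r, p·¬q·r) and taking the OR gives the canonical DNF.

F(p, q, r) = ((~p & ~q) & ~r) | ((p & ~q) & r)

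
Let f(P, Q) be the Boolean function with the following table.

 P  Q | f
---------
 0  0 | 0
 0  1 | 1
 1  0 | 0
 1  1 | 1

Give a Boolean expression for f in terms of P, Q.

f(P, Q) = Q

The output simply equals Q.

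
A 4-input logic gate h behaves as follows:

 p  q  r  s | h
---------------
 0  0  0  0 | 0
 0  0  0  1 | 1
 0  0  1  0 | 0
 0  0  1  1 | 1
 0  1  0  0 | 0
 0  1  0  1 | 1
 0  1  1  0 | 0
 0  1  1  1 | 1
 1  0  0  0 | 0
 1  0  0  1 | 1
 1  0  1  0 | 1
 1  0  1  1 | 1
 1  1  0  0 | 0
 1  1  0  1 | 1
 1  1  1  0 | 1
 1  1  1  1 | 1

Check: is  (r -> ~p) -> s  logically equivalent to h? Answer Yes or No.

Yes

Check the formula against h row by row:
  p=0, q=0, r=0, s=0: formula gives 0, h = 0 ✓
  p=0, q=0, r=0, s=1: formula gives 1, h = 1 ✓
  p=0, q=0, r=1, s=0: formula gives 0, h = 0 ✓
  p=0, q=0, r=1, s=1: formula gives 1, h = 1 ✓
  … (the remaining 12 rows also agree.)
No disagreement on any input; they are logically equivalent.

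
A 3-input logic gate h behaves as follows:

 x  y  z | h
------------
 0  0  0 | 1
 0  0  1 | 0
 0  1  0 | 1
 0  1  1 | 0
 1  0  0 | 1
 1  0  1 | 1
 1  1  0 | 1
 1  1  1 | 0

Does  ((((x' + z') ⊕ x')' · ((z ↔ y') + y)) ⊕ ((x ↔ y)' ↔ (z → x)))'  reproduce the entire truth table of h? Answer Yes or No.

No

Check the formula against h row by row:
  x=0, y=0, z=0: formula gives 1, h = 1 ✓
  x=0, y=0, z=1: formula gives 1, but h = 0 ✗
A single disagreement suffices: at (0,0,1) they differ, so the formula does not compute h.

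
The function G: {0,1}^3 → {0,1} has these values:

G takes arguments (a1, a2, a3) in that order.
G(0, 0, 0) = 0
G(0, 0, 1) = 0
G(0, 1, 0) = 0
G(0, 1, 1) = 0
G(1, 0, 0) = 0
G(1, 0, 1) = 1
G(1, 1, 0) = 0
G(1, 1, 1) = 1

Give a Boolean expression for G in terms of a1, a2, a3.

G(a1, a2, a3) = ((a1 & ~a2) & a3) | ((a1 & a2) & a3)

Collect the rows where G=1 — (1,0,1), (1,1,1) — and write one minterm per row: a1·¬a2·a3, a1·a2·a3. Their union (logical OR) reproduces the table exactly.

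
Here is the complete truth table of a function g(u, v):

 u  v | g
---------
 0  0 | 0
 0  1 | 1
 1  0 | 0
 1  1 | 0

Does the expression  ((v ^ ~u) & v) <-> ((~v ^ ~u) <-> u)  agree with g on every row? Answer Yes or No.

Check the formula against g row by row:
  u=0, v=0: formula gives 0, g = 0 ✓
  u=0, v=1: formula gives 1, g = 1 ✓
  u=1, v=0: formula gives 0, g = 0 ✓
  u=1, v=1: formula gives 0, g = 0 ✓
Every row agrees, so the formula is equivalent.

Yes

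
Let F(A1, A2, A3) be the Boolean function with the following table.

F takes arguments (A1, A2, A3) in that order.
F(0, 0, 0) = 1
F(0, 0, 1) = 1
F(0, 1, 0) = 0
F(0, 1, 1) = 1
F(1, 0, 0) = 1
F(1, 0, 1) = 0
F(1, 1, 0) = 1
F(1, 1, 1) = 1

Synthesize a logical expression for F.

The 0-rows are (0,1,0), (1,0,1). Take each as a conjunction (¬A1·A2·¬A3, A1·¬A2·A3), form their disjunction, and complement — that gives a formula that is 1 everywhere F is.

F(A1, A2, A3) = ¬(((¬A1 ∧ A2) ∧ ¬A3) ∨ ((A1 ∧ ¬A2) ∧ A3))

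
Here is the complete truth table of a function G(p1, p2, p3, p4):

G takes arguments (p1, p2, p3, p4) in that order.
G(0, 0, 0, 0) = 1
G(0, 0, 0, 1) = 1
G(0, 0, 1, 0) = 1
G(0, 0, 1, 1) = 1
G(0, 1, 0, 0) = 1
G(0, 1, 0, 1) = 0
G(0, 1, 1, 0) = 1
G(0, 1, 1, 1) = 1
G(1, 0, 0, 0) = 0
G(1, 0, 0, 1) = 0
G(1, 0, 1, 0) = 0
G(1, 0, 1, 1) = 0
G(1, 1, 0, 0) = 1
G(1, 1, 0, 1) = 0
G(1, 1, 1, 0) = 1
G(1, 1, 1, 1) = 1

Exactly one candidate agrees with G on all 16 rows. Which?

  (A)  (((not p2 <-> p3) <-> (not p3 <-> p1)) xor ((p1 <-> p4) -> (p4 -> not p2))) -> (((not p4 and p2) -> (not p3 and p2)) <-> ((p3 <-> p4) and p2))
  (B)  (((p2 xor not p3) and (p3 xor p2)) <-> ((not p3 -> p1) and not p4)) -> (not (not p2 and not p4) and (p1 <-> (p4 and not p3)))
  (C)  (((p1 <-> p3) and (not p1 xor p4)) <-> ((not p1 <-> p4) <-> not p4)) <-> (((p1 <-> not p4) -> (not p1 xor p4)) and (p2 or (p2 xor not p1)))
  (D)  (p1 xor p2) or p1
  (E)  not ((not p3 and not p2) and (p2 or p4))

A

(B) fails at (0,0,0,0): the formula yields 0, G is 1.
(C) fails at (0,0,0,0): the formula yields 0, G is 1.
(D) fails at (0,0,0,0): the formula yields 0, G is 1.
(E) fails at (0,0,0,1): the formula yields 0, G is 1.
Only (A) survives; checking it on all 16 rows confirms it matches G.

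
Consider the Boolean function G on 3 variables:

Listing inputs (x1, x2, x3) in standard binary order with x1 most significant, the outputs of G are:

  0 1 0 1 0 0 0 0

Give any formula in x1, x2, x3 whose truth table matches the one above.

G(x1, x2, x3) = ((NOT x1 AND NOT x2) AND x3) OR ((NOT x1 AND x2) AND x3)

Collect the rows where G=1 — (0,0,1), (0,1,1) — and write one minterm per row: ¬x1·¬x2·x3, ¬x1·x2·x3. Their union (logical OR) reproduces the table exactly.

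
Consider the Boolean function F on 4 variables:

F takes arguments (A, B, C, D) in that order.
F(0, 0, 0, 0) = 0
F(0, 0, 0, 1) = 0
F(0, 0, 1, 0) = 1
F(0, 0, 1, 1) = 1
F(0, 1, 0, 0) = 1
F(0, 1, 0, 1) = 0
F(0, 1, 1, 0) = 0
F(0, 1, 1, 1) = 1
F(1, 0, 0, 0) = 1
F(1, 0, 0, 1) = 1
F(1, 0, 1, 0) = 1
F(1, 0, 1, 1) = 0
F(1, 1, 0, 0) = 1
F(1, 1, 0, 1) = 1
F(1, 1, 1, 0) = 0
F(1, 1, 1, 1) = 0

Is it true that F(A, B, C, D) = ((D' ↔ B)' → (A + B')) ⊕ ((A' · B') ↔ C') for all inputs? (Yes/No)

Test each input against both F and the formula:
  A=0, B=0, C=0, D=0: formula gives 0, F = 0 ✓
  A=0, B=0, C=0, D=1: formula gives 0, F = 0 ✓
  A=0, B=0, C=1, D=0: formula gives 1, F = 1 ✓
  A=0, B=0, C=1, D=1: formula gives 1, F = 1 ✓
  …
  A=1, B=0, C=1, D=0: formula gives 0, but F = 1 ✗
Row (1,0,1,0) is a counterexample, so the formula is not equivalent to F.

No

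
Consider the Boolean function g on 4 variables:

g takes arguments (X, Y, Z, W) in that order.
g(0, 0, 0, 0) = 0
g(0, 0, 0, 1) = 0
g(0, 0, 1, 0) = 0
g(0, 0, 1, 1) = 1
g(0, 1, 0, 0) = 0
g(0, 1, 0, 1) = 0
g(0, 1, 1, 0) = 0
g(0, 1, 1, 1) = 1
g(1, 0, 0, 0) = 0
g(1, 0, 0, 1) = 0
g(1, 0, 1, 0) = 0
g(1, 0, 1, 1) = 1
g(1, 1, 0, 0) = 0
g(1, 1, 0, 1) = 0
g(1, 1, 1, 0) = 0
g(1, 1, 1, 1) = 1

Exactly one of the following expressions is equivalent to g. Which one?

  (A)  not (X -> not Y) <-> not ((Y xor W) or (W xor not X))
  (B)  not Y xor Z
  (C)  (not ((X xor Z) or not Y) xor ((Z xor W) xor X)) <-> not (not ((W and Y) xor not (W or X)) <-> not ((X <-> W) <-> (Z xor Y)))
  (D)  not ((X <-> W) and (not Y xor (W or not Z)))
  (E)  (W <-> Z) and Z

(A) disagrees with g on (0,0,0,0) (formula → 1, table → 0); rule it out.
(B) disagrees with g on (0,0,0,0) (formula → 1, table → 0); rule it out.
(C) disagrees with g on (0,0,0,1) (formula → 1, table → 0); rule it out.
(D) disagrees with g on (0,0,0,0) (formula → 1, table → 0); rule it out.
Only (E) survives; checking it on all 16 rows confirms it matches g.

E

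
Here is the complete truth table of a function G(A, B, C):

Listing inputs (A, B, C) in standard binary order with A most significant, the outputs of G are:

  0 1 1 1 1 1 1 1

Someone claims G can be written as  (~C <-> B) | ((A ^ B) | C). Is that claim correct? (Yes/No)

Check the formula against G row by row:
  A=0, B=0, C=0: formula gives 0, G = 0 ✓
  A=0, B=0, C=1: formula gives 1, G = 1 ✓
  A=0, B=1, C=0: formula gives 1, G = 1 ✓
  A=0, B=1, C=1: formula gives 1, G = 1 ✓
  A=1, B=0, C=0: formula gives 1, G = 1 ✓
  …and likewise for the remaining 3 rows.
All 8 rows match — the expression computes G exactly.

Yes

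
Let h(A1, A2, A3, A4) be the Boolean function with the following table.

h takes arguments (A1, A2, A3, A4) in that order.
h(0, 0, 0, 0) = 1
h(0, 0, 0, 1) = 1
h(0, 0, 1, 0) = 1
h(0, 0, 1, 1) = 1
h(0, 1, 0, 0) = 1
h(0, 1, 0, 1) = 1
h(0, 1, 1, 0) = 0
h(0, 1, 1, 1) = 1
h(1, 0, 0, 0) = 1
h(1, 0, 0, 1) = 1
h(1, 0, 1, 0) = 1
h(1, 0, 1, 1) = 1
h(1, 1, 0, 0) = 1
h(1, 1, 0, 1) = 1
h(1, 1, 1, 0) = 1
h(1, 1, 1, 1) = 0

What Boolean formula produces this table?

h(A1, A2, A3, A4) = NOT ((((NOT A1 AND A2) AND A3) AND NOT A4) OR (((A1 AND A2) AND A3) AND A4))

There are just 2 zero rows: (0,1,1,0), (1,1,1,1). Their minterms are ¬A1·A2·A3·¬A4, A1·A2·A3·A4; the OR of those covers precisely the 0-outputs, and negating it yields h.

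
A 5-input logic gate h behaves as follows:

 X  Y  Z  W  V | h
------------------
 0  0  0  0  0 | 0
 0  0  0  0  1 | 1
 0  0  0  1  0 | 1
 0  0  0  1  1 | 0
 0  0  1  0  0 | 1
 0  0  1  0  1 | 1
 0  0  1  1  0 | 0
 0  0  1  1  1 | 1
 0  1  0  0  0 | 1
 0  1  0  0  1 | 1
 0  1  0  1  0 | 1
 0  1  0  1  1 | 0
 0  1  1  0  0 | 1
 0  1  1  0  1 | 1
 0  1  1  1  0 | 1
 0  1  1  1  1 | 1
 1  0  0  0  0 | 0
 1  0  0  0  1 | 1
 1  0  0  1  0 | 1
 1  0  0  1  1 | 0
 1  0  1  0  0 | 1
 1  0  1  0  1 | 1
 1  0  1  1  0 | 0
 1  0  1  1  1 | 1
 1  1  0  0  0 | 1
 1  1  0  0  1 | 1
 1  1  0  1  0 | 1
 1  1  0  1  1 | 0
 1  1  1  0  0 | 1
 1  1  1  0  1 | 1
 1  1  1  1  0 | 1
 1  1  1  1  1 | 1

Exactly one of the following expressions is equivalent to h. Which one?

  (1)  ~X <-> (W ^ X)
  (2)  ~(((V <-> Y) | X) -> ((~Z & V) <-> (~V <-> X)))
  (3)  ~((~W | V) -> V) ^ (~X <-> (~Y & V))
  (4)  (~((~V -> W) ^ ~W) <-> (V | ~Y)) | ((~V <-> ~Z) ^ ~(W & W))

(1) fails at (0,0,0,0,1): the formula yields 0, h is 1.
(2) fails at (0,0,0,0,1): the formula yields 0, h is 1.
(3) fails at (0,0,0,0,0): the formula yields 1, h is 0.
(4) is the remaining candidate, and it agrees with h on all 32 inputs.

4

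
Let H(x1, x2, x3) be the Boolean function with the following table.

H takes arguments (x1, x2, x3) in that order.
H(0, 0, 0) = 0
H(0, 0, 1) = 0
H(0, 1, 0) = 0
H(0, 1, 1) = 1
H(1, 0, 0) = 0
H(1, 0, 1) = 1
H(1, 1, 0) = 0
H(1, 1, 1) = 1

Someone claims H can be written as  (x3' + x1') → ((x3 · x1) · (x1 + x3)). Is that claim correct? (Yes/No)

No

Check the formula against H row by row:
  x1=0, x2=0, x3=0: formula gives 0, H = 0 ✓
  x1=0, x2=0, x3=1: formula gives 0, H = 0 ✓
  x1=0, x2=1, x3=0: formula gives 0, H = 0 ✓
  x1=0, x2=1, x3=1: formula gives 0, but H = 1 ✗
A single disagreement suffices: at (0,1,1) they differ, so the formula does not compute H.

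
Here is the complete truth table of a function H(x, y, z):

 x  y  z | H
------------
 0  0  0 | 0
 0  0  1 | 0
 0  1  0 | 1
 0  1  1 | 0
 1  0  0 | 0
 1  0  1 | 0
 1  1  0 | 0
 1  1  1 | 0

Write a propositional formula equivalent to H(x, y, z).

H(x, y, z) = (¬x ∧ y) ∧ ¬z

Only row (0,1,0) gives 1. That row's minterm ¬x·y·¬z is H directly.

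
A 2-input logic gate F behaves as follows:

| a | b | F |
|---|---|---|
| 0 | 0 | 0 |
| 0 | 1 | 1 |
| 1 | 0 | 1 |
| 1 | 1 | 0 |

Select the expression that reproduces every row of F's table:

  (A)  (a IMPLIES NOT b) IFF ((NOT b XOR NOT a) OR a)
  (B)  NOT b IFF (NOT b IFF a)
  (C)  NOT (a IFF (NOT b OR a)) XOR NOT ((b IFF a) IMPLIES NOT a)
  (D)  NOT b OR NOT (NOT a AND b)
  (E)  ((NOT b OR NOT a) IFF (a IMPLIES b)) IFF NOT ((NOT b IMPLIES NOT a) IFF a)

A

(B) disagrees with F on (0,1) (formula → 0, table → 1); rule it out.
(C) disagrees with F on (0,0) (formula → 1, table → 0); rule it out.
(D) disagrees with F on (0,0) (formula → 1, table → 0); rule it out.
(E) disagrees with F on (0,0) (formula → 1, table → 0); rule it out.
Only (A) survives; checking it on all 4 rows confirms it matches F.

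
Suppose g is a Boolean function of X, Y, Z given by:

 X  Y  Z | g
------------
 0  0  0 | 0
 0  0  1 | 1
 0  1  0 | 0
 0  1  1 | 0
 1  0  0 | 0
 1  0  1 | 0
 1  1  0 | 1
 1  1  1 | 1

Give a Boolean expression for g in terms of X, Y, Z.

Collect the rows where g=1 — (0,0,1), (1,1,0), (1,1,1) — and write one minterm per row: ¬X·¬Y·Z, X·Y·¬Z, X·Y·Z. Their union (logical OR) reproduces the table exactly.

g(X, Y, Z) = (((not X and not Y) and Z) or ((X and Y) and not Z)) or ((X and Y) and Z)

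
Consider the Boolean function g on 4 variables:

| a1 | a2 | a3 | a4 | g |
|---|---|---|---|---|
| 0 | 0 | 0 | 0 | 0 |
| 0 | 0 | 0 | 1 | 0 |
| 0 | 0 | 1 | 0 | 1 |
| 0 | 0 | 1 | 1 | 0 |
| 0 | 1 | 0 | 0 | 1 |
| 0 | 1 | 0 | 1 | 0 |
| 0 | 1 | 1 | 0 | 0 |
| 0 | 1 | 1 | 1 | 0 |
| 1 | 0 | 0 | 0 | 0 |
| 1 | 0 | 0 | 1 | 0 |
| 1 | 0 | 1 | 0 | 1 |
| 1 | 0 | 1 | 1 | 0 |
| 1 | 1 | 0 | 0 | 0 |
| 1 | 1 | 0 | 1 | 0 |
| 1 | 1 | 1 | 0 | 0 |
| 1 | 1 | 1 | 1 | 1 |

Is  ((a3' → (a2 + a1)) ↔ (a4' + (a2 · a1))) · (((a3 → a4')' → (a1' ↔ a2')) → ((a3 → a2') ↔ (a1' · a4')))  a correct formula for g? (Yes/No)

No

Evaluate ((a3' → (a2 + a1)) ↔ (a4' + (a2 · a1))) · (((a3 → a4')' → (a1' ↔ a2')) → ((a3 → a2') ↔ (a1' · a4'))) on each row and compare to g:
  a1=0, a2=0, a3=0, a4=0: formula gives 0, g = 0 ✓
  a1=0, a2=0, a3=0, a4=1: formula gives 0, g = 0 ✓
  a1=0, a2=0, a3=1, a4=0: formula gives 1, g = 1 ✓
  a1=0, a2=0, a3=1, a4=1: formula gives 0, g = 0 ✓
  …
  a1=1, a2=0, a3=1, a4=0: formula gives 0, but g = 1 ✗
Row (1,0,1,0) is a counterexample, so the formula is not equivalent to g.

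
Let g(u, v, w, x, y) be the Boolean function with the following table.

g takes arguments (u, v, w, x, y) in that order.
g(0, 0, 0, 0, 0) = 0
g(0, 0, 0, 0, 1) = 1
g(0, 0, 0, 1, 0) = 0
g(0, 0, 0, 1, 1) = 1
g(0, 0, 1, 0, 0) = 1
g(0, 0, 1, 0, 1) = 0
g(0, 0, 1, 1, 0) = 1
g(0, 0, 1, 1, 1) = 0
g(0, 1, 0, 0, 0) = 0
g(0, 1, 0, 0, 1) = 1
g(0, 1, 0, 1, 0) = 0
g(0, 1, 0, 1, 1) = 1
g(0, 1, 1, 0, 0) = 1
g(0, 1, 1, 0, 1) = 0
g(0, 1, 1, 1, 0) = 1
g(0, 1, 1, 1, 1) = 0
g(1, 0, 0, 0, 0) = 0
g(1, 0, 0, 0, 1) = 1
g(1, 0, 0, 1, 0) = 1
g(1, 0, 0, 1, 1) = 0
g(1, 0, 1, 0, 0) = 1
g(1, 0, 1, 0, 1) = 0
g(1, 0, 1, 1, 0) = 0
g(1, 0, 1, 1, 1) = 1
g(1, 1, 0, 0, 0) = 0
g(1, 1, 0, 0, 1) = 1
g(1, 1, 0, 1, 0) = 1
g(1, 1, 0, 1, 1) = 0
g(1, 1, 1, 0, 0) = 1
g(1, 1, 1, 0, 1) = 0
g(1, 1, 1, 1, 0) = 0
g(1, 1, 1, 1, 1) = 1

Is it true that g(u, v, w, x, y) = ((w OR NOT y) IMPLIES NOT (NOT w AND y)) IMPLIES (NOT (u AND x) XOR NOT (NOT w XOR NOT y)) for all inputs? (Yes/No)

Yes

Check the formula against g row by row:
  u=0, v=0, w=0, x=0, y=0: formula gives 0, g = 0 ✓
  u=0, v=0, w=0, x=0, y=1: formula gives 1, g = 1 ✓
  u=0, v=0, w=0, x=1, y=0: formula gives 0, g = 0 ✓
  u=0, v=0, w=0, x=1, y=1: formula gives 1, g = 1 ✓
  …and likewise for the remaining 28 rows.
All 32 rows match — the expression computes g exactly.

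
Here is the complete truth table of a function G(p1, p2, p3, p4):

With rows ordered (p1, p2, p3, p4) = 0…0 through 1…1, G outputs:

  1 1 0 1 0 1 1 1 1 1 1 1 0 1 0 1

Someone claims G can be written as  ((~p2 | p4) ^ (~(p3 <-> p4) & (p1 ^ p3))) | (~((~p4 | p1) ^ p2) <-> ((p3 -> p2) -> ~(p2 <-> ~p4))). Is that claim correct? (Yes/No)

Test each input against both G and the formula:
  p1=0, p2=0, p3=0, p4=0: formula gives 1, G = 1 ✓
  p1=0, p2=0, p3=0, p4=1: formula gives 1, G = 1 ✓
  p1=0, p2=0, p3=1, p4=0: formula gives 0, G = 0 ✓
  p1=0, p2=0, p3=1, p4=1: formula gives 1, G = 1 ✓
  … (the remaining 12 rows also agree.)
All 16 rows match — the expression computes G exactly.

Yes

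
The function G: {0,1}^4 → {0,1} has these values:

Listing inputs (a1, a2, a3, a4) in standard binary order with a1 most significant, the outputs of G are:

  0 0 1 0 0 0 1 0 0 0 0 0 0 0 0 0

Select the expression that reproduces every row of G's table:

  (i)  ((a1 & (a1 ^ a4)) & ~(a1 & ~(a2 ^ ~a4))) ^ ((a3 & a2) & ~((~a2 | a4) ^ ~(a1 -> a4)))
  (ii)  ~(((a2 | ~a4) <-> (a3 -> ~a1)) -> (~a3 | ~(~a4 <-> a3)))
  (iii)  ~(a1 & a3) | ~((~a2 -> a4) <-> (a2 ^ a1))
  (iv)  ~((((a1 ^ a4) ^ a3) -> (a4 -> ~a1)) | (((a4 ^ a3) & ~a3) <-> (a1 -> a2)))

ii

(i): at (0,0,1,0) it gives 0, but G = 1 — eliminated.
(iii): at (0,0,0,0) it gives 1, but G = 0 — eliminated.
(iv): at (0,0,1,0) it gives 0, but G = 1 — eliminated.
Only (ii) survives; checking it on all 16 rows confirms it matches G.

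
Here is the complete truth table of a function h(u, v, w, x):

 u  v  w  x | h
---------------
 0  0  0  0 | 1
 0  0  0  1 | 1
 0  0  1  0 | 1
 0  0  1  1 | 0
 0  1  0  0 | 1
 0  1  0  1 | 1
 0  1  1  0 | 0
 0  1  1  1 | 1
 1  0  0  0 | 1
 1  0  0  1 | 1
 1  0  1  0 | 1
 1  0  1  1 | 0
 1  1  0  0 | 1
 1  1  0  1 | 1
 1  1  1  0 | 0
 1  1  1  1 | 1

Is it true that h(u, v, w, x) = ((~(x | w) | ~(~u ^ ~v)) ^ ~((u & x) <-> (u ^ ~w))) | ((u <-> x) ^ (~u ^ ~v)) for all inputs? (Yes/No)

No

Test each input against both h and the formula:
  u=0, v=0, w=0, x=0: formula gives 1, h = 1 ✓
  u=0, v=0, w=0, x=1: formula gives 0, but h = 1 ✗
Since they disagree at (0,0,0,1), the expression is not a correct formula for h.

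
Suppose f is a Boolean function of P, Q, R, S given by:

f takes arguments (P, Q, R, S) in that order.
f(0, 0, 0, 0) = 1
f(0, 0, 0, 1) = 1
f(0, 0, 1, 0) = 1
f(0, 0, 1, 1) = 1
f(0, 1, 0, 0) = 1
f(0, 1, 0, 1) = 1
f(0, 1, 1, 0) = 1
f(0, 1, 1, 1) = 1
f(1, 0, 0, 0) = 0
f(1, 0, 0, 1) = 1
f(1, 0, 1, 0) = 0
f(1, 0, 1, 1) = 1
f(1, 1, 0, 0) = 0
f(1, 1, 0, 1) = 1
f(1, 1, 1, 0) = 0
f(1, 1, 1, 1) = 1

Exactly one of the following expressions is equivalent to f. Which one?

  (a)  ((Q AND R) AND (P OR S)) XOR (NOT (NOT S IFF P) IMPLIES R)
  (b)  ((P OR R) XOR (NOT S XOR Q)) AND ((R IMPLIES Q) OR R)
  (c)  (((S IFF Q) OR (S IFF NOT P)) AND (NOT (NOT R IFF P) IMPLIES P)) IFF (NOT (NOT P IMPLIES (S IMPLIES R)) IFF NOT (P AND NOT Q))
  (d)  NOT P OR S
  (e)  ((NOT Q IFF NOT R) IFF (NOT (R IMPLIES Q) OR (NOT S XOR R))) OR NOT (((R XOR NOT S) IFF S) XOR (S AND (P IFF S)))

(a) disagrees with f on (0,0,0,0) (formula → 0, table → 1); rule it out.
(b) disagrees with f on (0,0,0,1) (formula → 0, table → 1); rule it out.
(c) disagrees with f on (0,0,0,1) (formula → 0, table → 1); rule it out.
(e) disagrees with f on (0,0,1,0) (formula → 0, table → 1); rule it out.
(d) is the remaining candidate, and it agrees with f on all 16 inputs.

d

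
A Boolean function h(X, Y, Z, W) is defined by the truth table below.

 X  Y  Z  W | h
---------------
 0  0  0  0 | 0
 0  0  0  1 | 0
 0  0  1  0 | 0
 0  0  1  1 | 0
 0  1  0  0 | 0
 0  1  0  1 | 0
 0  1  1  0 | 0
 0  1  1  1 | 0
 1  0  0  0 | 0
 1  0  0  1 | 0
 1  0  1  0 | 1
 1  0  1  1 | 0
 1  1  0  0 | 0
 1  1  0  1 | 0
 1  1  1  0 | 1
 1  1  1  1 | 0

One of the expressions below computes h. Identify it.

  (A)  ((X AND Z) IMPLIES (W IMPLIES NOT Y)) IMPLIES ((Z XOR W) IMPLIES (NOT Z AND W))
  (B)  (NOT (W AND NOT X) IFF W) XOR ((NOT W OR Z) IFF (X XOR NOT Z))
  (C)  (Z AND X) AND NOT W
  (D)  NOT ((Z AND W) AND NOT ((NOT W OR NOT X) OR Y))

C

(A): at (0,0,0,0) it gives 1, but h = 0 — eliminated.
(B): at (0,0,0,0) it gives 1, but h = 0 — eliminated.
(D): at (0,0,0,0) it gives 1, but h = 0 — eliminated.
Only (C) survives; checking it on all 16 rows confirms it matches h.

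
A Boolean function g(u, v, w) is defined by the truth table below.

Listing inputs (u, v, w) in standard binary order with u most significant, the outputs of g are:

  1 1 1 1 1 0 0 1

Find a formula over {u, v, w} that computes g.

g(u, v, w) = ¬(((u ∧ ¬v) ∧ w) ∨ ((u ∧ v) ∧ ¬w))

The 0-rows are (1,0,1), (1,1,0). Take each as a conjunction (u·¬v·w, u·v·¬w), form their disjunction, and complement — that gives a formula that is 1 everywhere g is.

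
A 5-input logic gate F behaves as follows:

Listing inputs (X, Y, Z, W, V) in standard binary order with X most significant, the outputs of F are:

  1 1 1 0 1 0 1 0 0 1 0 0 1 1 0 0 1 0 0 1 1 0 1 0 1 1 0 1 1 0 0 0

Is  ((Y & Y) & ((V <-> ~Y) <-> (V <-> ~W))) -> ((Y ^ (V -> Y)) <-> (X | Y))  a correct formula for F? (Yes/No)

Test each input against both F and the formula:
  X=0, Y=0, Z=0, W=0, V=0: formula gives 1, F = 1 ✓
  X=0, Y=0, Z=0, W=0, V=1: formula gives 1, F = 1 ✓
  X=0, Y=0, Z=0, W=1, V=0: formula gives 1, F = 1 ✓
  X=0, Y=0, Z=0, W=1, V=1: formula gives 1, but F = 0 ✗
A single disagreement suffices: at (0,0,0,1,1) they differ, so the formula does not compute F.

No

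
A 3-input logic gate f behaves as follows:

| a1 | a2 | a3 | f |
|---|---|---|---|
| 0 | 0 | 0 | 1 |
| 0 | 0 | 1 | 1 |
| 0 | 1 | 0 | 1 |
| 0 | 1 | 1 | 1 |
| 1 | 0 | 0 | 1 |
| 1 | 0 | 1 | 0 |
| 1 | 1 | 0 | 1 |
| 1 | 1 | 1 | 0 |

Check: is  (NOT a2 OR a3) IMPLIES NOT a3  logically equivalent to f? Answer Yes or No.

Test each input against both f and the formula:
  a1=0, a2=0, a3=0: formula gives 1, f = 1 ✓
  a1=0, a2=0, a3=1: formula gives 0, but f = 1 ✗
Row (0,0,1) is a counterexample, so the formula is not equivalent to f.

No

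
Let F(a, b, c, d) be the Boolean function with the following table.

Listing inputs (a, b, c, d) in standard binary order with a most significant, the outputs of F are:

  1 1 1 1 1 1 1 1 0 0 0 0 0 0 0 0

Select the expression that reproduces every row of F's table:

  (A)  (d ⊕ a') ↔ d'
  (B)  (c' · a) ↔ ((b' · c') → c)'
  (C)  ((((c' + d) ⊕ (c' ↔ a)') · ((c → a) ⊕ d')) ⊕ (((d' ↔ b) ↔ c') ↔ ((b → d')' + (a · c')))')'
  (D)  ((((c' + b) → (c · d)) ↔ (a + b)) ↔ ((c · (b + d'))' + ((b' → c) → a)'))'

A

(B) fails at (0,0,0,0): the formula yields 0, F is 1.
(C) fails at (0,0,0,1): the formula yields 0, F is 1.
(D) fails at (0,0,0,0): the formula yields 0, F is 1.
Only (A) survives; checking it on all 16 rows confirms it matches F.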